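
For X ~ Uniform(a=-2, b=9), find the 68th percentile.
5.4800

We have X ~ Uniform(a=-2, b=9).

We want to find x such that P(X ≤ x) = 0.68.

This is the 68th percentile, which means 68% of values fall below this point.

Using the inverse CDF (quantile function):
x = F⁻¹(0.68) = 5.4800

Verification: P(X ≤ 5.4800) = 0.68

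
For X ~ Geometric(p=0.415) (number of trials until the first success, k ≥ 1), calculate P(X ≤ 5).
0.931486

We have X ~ Geometric(p=0.415) (number of trials until the first success, k ≥ 1).

The CDF gives us P(X ≤ k).

Using the CDF:
P(X ≤ 5) = 0.931486

This means there's approximately a 93.1% chance that X is at most 5.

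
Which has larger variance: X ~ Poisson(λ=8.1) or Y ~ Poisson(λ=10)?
Y has larger variance (10.0000 > 8.1000)

Compute the variance for each distribution:

X ~ Poisson(λ=8.1):
Var(X) = 8.1000

Y ~ Poisson(λ=10):
Var(Y) = 10.0000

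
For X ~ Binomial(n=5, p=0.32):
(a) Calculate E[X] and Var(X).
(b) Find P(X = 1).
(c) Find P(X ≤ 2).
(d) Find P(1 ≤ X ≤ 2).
(a) E[X] = 1.6000, Var(X) = 1.0880
(b) P(X = 1) = 0.342102
(c) P(X ≤ 2) = 0.809474
(d) P(1 ≤ X ≤ 2) = 0.664080

We have X ~ Binomial(n=5, p=0.32).

(a) Moments:
E[X] = 1.6000
Var(X) = 1.0880
σ = √Var(X) = 1.0431

(b) Point probability using PMF:
P(X = 1) = 0.342102

(c) Cumulative probability using CDF:
P(X ≤ 2) = F(2) = 0.809474

(d) Range probability:
P(1 ≤ X ≤ 2) = P(X ≤ 2) - P(X ≤ 0)
                   = F(2) - F(0)
                   = 0.809474 - 0.145393
                   = 0.664080

This means approximately 66.4% of outcomes fall in the interval [1, 2].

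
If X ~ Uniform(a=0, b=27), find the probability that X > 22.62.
0.162222

We have X ~ Uniform(a=0, b=27).

P(X > 22.62) = 1 - P(X ≤ 22.62)
                = 1 - F(22.62)
                = 1 - 0.837778
                = 0.162222

So there's approximately a 16.2% chance that X exceeds 22.62.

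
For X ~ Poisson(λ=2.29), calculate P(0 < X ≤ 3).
0.700111

We have X ~ Poisson(λ=2.29).

To find P(0 < X ≤ 3), we use:
P(0 < X ≤ 3) = P(X ≤ 3) - P(X ≤ 0)
                 = F(3) - F(0)
                 = 0.801377 - 0.101266
                 = 0.700111

So there's approximately a 70.0% chance that X falls in this range.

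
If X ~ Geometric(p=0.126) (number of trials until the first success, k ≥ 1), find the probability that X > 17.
0.101320

We have X ~ Geometric(p=0.126) (number of trials until the first success, k ≥ 1).

P(X > 17) = 1 - P(X ≤ 17)
                = 1 - F(17)
                = 1 - 0.898680
                = 0.101320

So there's approximately a 10.1% chance that X exceeds 17.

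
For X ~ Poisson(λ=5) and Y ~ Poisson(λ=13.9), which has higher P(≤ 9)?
X has higher probability (P(X ≤ 9) = 0.9682 > P(Y ≤ 9) = 0.1142)

Compute P(≤ 9) for each distribution:

X ~ Poisson(λ=5):
P(X ≤ 9) = 0.9682

Y ~ Poisson(λ=13.9):
P(Y ≤ 9) = 0.1142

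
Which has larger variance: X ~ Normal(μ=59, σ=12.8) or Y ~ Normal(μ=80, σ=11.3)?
X has larger variance (163.8400 > 127.6900)

Compute the variance for each distribution:

X ~ Normal(μ=59, σ=12.8):
Var(X) = 163.8400

Y ~ Normal(μ=80, σ=11.3):
Var(Y) = 127.6900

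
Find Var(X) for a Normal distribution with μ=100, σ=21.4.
457.9600

We have X ~ Normal(μ=100, σ=21.4).

For a Normal distribution with μ=100, σ=21.4:
Var(X) = 457.9600

The variance measures the spread of the distribution around the mean.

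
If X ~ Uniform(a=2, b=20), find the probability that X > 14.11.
0.327222

We have X ~ Uniform(a=2, b=20).

P(X > 14.11) = 1 - P(X ≤ 14.11)
                = 1 - F(14.11)
                = 1 - 0.672778
                = 0.327222

So there's approximately a 32.7% chance that X exceeds 14.11.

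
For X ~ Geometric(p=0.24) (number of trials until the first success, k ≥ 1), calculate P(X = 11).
0.015429

We have X ~ Geometric(p=0.24) (number of trials until the first success, k ≥ 1).

For a Geometric distribution, the PMF gives us the probability of each outcome.

Using the PMF formula:
P(X = 11) = 0.015429

Rounded to 4 decimal places: 0.0154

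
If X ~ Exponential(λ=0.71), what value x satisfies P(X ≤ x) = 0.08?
0.1174

We have X ~ Exponential(λ=0.71).

We want to find x such that P(X ≤ x) = 0.08.

This is the 8th percentile, which means 8% of values fall below this point.

Using the inverse CDF (quantile function):
x = F⁻¹(0.08) = 0.1174

Verification: P(X ≤ 0.1174) = 0.08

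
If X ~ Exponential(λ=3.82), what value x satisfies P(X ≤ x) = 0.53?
0.1976

We have X ~ Exponential(λ=3.82).

We want to find x such that P(X ≤ x) = 0.53.

This is the 53rd percentile, which means 53% of values fall below this point.

Using the inverse CDF (quantile function):
x = F⁻¹(0.53) = 0.1976

Verification: P(X ≤ 0.1976) = 0.53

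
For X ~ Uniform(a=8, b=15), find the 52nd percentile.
11.6400

We have X ~ Uniform(a=8, b=15).

We want to find x such that P(X ≤ x) = 0.52.

This is the 52nd percentile, which means 52% of values fall below this point.

Using the inverse CDF (quantile function):
x = F⁻¹(0.52) = 11.6400

Verification: P(X ≤ 11.6400) = 0.52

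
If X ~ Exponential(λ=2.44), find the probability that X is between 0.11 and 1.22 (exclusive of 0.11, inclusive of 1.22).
0.713646

We have X ~ Exponential(λ=2.44).

To find P(0.11 < X ≤ 1.22), we use:
P(0.11 < X ≤ 1.22) = P(X ≤ 1.22) - P(X ≤ 0.11)
                 = F(1.22) - F(0.11)
                 = 0.949044 - 0.235398
                 = 0.713646

So there's approximately a 71.4% chance that X falls in this range.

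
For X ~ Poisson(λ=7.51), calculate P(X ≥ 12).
0.079828

We have X ~ Poisson(λ=7.51).

For discrete distributions, P(X ≥ 12) = 1 - P(X ≤ 11).

P(X ≤ 11) = 0.920172
P(X ≥ 12) = 1 - 0.920172 = 0.079828

So there's approximately a 8.0% chance that X is at least 12.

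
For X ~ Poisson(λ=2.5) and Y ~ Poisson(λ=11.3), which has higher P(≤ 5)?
X has higher probability (P(X ≤ 5) = 0.9580 > P(Y ≤ 5) = 0.0313)

Compute P(≤ 5) for each distribution:

X ~ Poisson(λ=2.5):
P(X ≤ 5) = 0.9580

Y ~ Poisson(λ=11.3):
P(Y ≤ 5) = 0.0313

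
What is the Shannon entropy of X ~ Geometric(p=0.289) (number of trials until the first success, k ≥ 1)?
2.0805 nats

We have X ~ Geometric(p=0.289) (number of trials until the first success, k ≥ 1).

The Shannon entropy measures the uncertainty or information content of the distribution.

For a Geometric distribution with p=0.289 (number of trials until the first success, k ≥ 1):
H(X) = 2.0805 nats

(In bits, this would be 3.0015 bits.)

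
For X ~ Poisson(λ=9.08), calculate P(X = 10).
0.119592

We have X ~ Poisson(λ=9.08).

For a Poisson distribution, the PMF gives us the probability of each outcome.

Using the PMF formula:
P(X = 10) = 0.119592

Rounded to 4 decimal places: 0.1196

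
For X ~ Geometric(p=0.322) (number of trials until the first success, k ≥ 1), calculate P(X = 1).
0.322000

We have X ~ Geometric(p=0.322) (number of trials until the first success, k ≥ 1).

For a Geometric distribution, the PMF gives us the probability of each outcome.

Using the PMF formula:
P(X = 1) = 0.322000

Rounded to 4 decimal places: 0.3220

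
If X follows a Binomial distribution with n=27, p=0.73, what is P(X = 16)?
0.047138

We have X ~ Binomial(n=27, p=0.73).

For a Binomial distribution, the PMF gives us the probability of each outcome.

Using the PMF formula:
P(X = 16) = 0.047138

Rounded to 4 decimal places: 0.0471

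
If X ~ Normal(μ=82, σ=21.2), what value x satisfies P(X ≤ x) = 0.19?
63.3886

We have X ~ Normal(μ=82, σ=21.2).

We want to find x such that P(X ≤ x) = 0.19.

This is the 19th percentile, which means 19% of values fall below this point.

Using the inverse CDF (quantile function):
x = F⁻¹(0.19) = 63.3886

Verification: P(X ≤ 63.3886) = 0.19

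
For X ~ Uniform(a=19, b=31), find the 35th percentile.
23.2000

We have X ~ Uniform(a=19, b=31).

We want to find x such that P(X ≤ x) = 0.35.

This is the 35th percentile, which means 35% of values fall below this point.

Using the inverse CDF (quantile function):
x = F⁻¹(0.35) = 23.2000

Verification: P(X ≤ 23.2000) = 0.35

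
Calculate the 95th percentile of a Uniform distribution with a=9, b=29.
28.0000

We have X ~ Uniform(a=9, b=29).

We want to find x such that P(X ≤ x) = 0.95.

This is the 95th percentile, which means 95% of values fall below this point.

Using the inverse CDF (quantile function):
x = F⁻¹(0.95) = 28.0000

Verification: P(X ≤ 28.0000) = 0.95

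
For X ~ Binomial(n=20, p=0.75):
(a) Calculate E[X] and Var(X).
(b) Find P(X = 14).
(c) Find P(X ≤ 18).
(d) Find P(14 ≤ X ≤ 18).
(a) E[X] = 15.0000, Var(X) = 3.7500
(b) P(X = 14) = 0.168609
(c) P(X ≤ 18) = 0.975687
(d) P(14 ≤ X ≤ 18) = 0.761469

We have X ~ Binomial(n=20, p=0.75).

(a) Moments:
E[X] = 15.0000
Var(X) = 3.7500
σ = √Var(X) = 1.9365

(b) Point probability using PMF:
P(X = 14) = 0.168609

(c) Cumulative probability using CDF:
P(X ≤ 18) = F(18) = 0.975687

(d) Range probability:
P(14 ≤ X ≤ 18) = P(X ≤ 18) - P(X ≤ 13)
                   = F(18) - F(13)
                   = 0.975687 - 0.214218
                   = 0.761469

This means approximately 76.1% of outcomes fall in the interval [14, 18].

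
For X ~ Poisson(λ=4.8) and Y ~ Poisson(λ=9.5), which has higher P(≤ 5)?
X has higher probability (P(X ≤ 5) = 0.6510 > P(Y ≤ 5) = 0.0885)

Compute P(≤ 5) for each distribution:

X ~ Poisson(λ=4.8):
P(X ≤ 5) = 0.6510

Y ~ Poisson(λ=9.5):
P(Y ≤ 5) = 0.0885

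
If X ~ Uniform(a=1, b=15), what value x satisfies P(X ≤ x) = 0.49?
7.8600

We have X ~ Uniform(a=1, b=15).

We want to find x such that P(X ≤ x) = 0.49.

This is the 49th percentile, which means 49% of values fall below this point.

Using the inverse CDF (quantile function):
x = F⁻¹(0.49) = 7.8600

Verification: P(X ≤ 7.8600) = 0.49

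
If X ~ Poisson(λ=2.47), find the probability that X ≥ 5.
0.104850

We have X ~ Poisson(λ=2.47).

For discrete distributions, P(X ≥ 5) = 1 - P(X ≤ 4).

P(X ≤ 4) = 0.895150
P(X ≥ 5) = 1 - 0.895150 = 0.104850

So there's approximately a 10.5% chance that X is at least 5.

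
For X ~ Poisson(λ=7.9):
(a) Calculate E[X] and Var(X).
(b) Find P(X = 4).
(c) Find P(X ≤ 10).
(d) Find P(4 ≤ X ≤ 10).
(a) E[X] = 7.9000, Var(X) = 7.9000
(b) P(X = 4) = 0.060169
(c) P(X ≤ 10) = 0.825686
(d) P(4 ≤ X ≤ 10) = 0.780353

We have X ~ Poisson(λ=7.9).

(a) Moments:
E[X] = 7.9000
Var(X) = 7.9000
σ = √Var(X) = 2.8107

(b) Point probability using PMF:
P(X = 4) = 0.060169

(c) Cumulative probability using CDF:
P(X ≤ 10) = F(10) = 0.825686

(d) Range probability:
P(4 ≤ X ≤ 10) = P(X ≤ 10) - P(X ≤ 3)
                   = F(10) - F(3)
                   = 0.825686 - 0.045334
                   = 0.780353

This means approximately 78.0% of outcomes fall in the interval [4, 10].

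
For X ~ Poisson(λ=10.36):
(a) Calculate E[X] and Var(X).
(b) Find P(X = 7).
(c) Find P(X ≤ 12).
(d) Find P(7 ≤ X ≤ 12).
(a) E[X] = 10.3600, Var(X) = 10.3600
(b) P(X = 7) = 0.080500
(c) P(X ≤ 12) = 0.756269
(d) P(7 ≤ X ≤ 12) = 0.647243

We have X ~ Poisson(λ=10.36).

(a) Moments:
E[X] = 10.3600
Var(X) = 10.3600
σ = √Var(X) = 3.2187

(b) Point probability using PMF:
P(X = 7) = 0.080500

(c) Cumulative probability using CDF:
P(X ≤ 12) = F(12) = 0.756269

(d) Range probability:
P(7 ≤ X ≤ 12) = P(X ≤ 12) - P(X ≤ 6)
                   = F(12) - F(6)
                   = 0.756269 - 0.109026
                   = 0.647243

This means approximately 64.7% of outcomes fall in the interval [7, 12].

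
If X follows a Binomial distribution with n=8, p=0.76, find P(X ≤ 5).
0.296722

We have X ~ Binomial(n=8, p=0.76).

The CDF gives us P(X ≤ k).

Using the CDF:
P(X ≤ 5) = 0.296722

This means there's approximately a 29.7% chance that X is at most 5.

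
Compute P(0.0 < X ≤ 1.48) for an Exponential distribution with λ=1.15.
0.817681

We have X ~ Exponential(λ=1.15).

To find P(0.0 < X ≤ 1.48), we use:
P(0.0 < X ≤ 1.48) = P(X ≤ 1.48) - P(X ≤ 0.0)
                 = F(1.48) - F(0.0)
                 = 0.817681 - 0.000000
                 = 0.817681

So there's approximately a 81.8% chance that X falls in this range.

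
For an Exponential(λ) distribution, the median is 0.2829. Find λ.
λ = 2.4501

For X ~ Exponential(λ), the CDF is F(x) = 1 - e^(-λx).
The median m satisfies F(m) = 0.5:
1 - e^(-λm) = 0.5
e^(-λm) = 0.5
λm = ln(2)
m = ln(2) / λ

Given m = 0.2829:
λ = ln(2) / 0.2829 = 0.693147 / 0.2829 = 2.4501

Verification: ln(2) / 2.4501 = 0.2829 ✓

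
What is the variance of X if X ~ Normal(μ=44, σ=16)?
256.0000

We have X ~ Normal(μ=44, σ=16).

For a Normal distribution with μ=44, σ=16:
Var(X) = 256.0000

The variance measures the spread of the distribution around the mean.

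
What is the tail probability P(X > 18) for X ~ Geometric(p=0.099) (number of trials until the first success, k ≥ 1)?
0.153125

We have X ~ Geometric(p=0.099) (number of trials until the first success, k ≥ 1).

P(X > 18) = 1 - P(X ≤ 18)
                = 1 - F(18)
                = 1 - 0.846875
                = 0.153125

So there's approximately a 15.3% chance that X exceeds 18.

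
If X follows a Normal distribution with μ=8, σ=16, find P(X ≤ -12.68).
0.098092

We have X ~ Normal(μ=8, σ=16).

The CDF gives us P(X ≤ k).

Using the CDF:
P(X ≤ -12.68) = 0.098092

This means there's approximately a 9.8% chance that X is at most -12.68.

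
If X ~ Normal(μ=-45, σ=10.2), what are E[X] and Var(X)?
E[X] = -45.0000, Var(X) = 104.0400

We have X ~ Normal(μ=-45, σ=10.2).

For a Normal distribution with μ=-45, σ=10.2:

Expected value:
E[X] = -45.0000

Variance:
Var(X) = 104.0400

Standard deviation:
σ = √Var(X) = 10.2000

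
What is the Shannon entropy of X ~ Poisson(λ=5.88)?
2.2888 nats

We have X ~ Poisson(λ=5.88).

The Shannon entropy measures the uncertainty or information content of the distribution.

For a Poisson distribution with λ=5.88:
H(X) = 2.2888 nats

(In bits, this would be 3.3021 bits.)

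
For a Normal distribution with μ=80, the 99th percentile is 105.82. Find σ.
σ = 11.0989

For X ~ Normal(μ, σ), the p-th percentile satisfies x = μ + z_p × σ,
where z_p = Φ⁻¹(p) is the standard normal quantile.

Step 1: z_{0.99} = Φ⁻¹(0.99) = 2.3263

Step 2: Solve for σ:
105.82 = 80 + 2.3263 × σ
σ = (105.82 - 80) / 2.3263
σ = 25.82 / 2.3263
σ = 11.0989

Verification: μ + z × σ = 80 + 2.3263 × 11.0989 = 105.82 ✓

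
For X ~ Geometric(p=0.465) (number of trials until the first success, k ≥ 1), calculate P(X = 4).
0.071206

We have X ~ Geometric(p=0.465) (number of trials until the first success, k ≥ 1).

For a Geometric distribution, the PMF gives us the probability of each outcome.

Using the PMF formula:
P(X = 4) = 0.071206

Rounded to 4 decimal places: 0.0712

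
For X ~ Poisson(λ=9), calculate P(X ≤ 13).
0.926149

We have X ~ Poisson(λ=9).

The CDF gives us P(X ≤ k).

Using the CDF:
P(X ≤ 13) = 0.926149

This means there's approximately a 92.6% chance that X is at most 13.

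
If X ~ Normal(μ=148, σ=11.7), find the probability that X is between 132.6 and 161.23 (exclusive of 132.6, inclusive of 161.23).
0.776877

We have X ~ Normal(μ=148, σ=11.7).

To find P(132.6 < X ≤ 161.23), we use:
P(132.6 < X ≤ 161.23) = P(X ≤ 161.23) - P(X ≤ 132.6)
                 = F(161.23) - F(132.6)
                 = 0.870924 - 0.094047
                 = 0.776877

So there's approximately a 77.7% chance that X falls in this range.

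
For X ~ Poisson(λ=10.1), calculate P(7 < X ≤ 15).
0.736353

We have X ~ Poisson(λ=10.1).

To find P(7 < X ≤ 15), we use:
P(7 < X ≤ 15) = P(X ≤ 15) - P(X ≤ 7)
                 = F(15) - F(7)
                 = 0.947700 - 0.211348
                 = 0.736353

So there's approximately a 73.6% chance that X falls in this range.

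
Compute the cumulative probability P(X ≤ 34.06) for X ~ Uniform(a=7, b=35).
0.966429

We have X ~ Uniform(a=7, b=35).

The CDF gives us P(X ≤ k).

Using the CDF:
P(X ≤ 34.06) = 0.966429

This means there's approximately a 96.6% chance that X is at most 34.06.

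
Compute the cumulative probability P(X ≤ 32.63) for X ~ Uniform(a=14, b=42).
0.665357

We have X ~ Uniform(a=14, b=42).

The CDF gives us P(X ≤ k).

Using the CDF:
P(X ≤ 32.63) = 0.665357

This means there's approximately a 66.5% chance that X is at most 32.63.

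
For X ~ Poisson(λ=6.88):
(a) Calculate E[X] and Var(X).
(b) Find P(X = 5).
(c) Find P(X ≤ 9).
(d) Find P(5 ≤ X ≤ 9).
(a) E[X] = 6.8800, Var(X) = 6.8800
(b) P(X = 5) = 0.132073
(c) P(X ≤ 9) = 0.842453
(d) P(5 ≤ X ≤ 9) = 0.658230

We have X ~ Poisson(λ=6.88).

(a) Moments:
E[X] = 6.8800
Var(X) = 6.8800
σ = √Var(X) = 2.6230

(b) Point probability using PMF:
P(X = 5) = 0.132073

(c) Cumulative probability using CDF:
P(X ≤ 9) = F(9) = 0.842453

(d) Range probability:
P(5 ≤ X ≤ 9) = P(X ≤ 9) - P(X ≤ 4)
                   = F(9) - F(4)
                   = 0.842453 - 0.184223
                   = 0.658230

This means approximately 65.8% of outcomes fall in the interval [5, 9].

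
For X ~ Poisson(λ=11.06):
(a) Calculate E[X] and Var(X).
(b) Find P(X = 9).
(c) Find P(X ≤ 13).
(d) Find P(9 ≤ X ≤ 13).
(a) E[X] = 11.0600, Var(X) = 11.0600
(b) P(X = 9) = 0.107334
(c) P(X ≤ 13) = 0.775705
(d) P(9 ≤ X ≤ 13) = 0.549004

We have X ~ Poisson(λ=11.06).

(a) Moments:
E[X] = 11.0600
Var(X) = 11.0600
σ = √Var(X) = 3.3257

(b) Point probability using PMF:
P(X = 9) = 0.107334

(c) Cumulative probability using CDF:
P(X ≤ 13) = F(13) = 0.775705

(d) Range probability:
P(9 ≤ X ≤ 13) = P(X ≤ 13) - P(X ≤ 8)
                   = F(13) - F(8)
                   = 0.775705 - 0.226701
                   = 0.549004

This means approximately 54.9% of outcomes fall in the interval [9, 13].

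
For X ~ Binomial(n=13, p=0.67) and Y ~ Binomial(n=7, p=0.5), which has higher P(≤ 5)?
Y has higher probability (P(Y ≤ 5) = 0.9375 > P(X ≤ 5) = 0.0326)

Compute P(≤ 5) for each distribution:

X ~ Binomial(n=13, p=0.67):
P(X ≤ 5) = 0.0326

Y ~ Binomial(n=7, p=0.5):
P(Y ≤ 5) = 0.9375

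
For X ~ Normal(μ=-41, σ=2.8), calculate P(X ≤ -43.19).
0.217065

We have X ~ Normal(μ=-41, σ=2.8).

The CDF gives us P(X ≤ k).

Using the CDF:
P(X ≤ -43.19) = 0.217065

This means there's approximately a 21.7% chance that X is at most -43.19.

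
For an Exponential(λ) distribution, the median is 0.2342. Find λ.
λ = 2.9596

For X ~ Exponential(λ), the CDF is F(x) = 1 - e^(-λx).
The median m satisfies F(m) = 0.5:
1 - e^(-λm) = 0.5
e^(-λm) = 0.5
λm = ln(2)
m = ln(2) / λ

Given m = 0.2342:
λ = ln(2) / 0.2342 = 0.693147 / 0.2342 = 2.9596

Verification: ln(2) / 2.9596 = 0.2342 ✓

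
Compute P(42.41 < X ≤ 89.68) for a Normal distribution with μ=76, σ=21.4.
0.680420

We have X ~ Normal(μ=76, σ=21.4).

To find P(42.41 < X ≤ 89.68), we use:
P(42.41 < X ≤ 89.68) = P(X ≤ 89.68) - P(X ≤ 42.41)
                 = F(89.68) - F(42.41)
                 = 0.738671 - 0.058251
                 = 0.680420

So there's approximately a 68.0% chance that X falls in this range.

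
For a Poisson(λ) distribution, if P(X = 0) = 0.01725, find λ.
λ = 4.0599

For a Poisson(λ) distribution, the PMF at 0 is:
P(X = 0) = λ^0 e^(-λ) / 0! = e^(-λ)

Given P(X = 0) = 0.01725:
e^(-λ) = 0.01725
-λ = ln(0.01725)
λ = -ln(0.01725) = 4.0599

Verification: e^(-4.0599) = 0.01725 ✓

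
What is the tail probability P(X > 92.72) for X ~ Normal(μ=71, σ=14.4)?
0.065735

We have X ~ Normal(μ=71, σ=14.4).

P(X > 92.72) = 1 - P(X ≤ 92.72)
                = 1 - F(92.72)
                = 1 - 0.934265
                = 0.065735

So there's approximately a 6.6% chance that X exceeds 92.72.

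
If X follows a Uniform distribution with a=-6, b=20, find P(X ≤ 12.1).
0.696154

We have X ~ Uniform(a=-6, b=20).

The CDF gives us P(X ≤ k).

Using the CDF:
P(X ≤ 12.1) = 0.696154

This means there's approximately a 69.6% chance that X is at most 12.1.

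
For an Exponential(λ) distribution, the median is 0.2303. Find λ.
λ = 3.0098

For X ~ Exponential(λ), the CDF is F(x) = 1 - e^(-λx).
The median m satisfies F(m) = 0.5:
1 - e^(-λm) = 0.5
e^(-λm) = 0.5
λm = ln(2)
m = ln(2) / λ

Given m = 0.2303:
λ = ln(2) / 0.2303 = 0.693147 / 0.2303 = 3.0098

Verification: ln(2) / 3.0098 = 0.2303 ✓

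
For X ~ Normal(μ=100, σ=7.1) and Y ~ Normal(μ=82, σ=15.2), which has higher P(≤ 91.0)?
Y has higher probability (P(Y ≤ 91.0) = 0.7231 > P(X ≤ 91.0) = 0.1025)

Compute P(≤ 91.0) for each distribution:

X ~ Normal(μ=100, σ=7.1):
P(X ≤ 91.0) = 0.1025

Y ~ Normal(μ=82, σ=15.2):
P(Y ≤ 91.0) = 0.7231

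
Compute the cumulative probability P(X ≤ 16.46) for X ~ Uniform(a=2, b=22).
0.723000

We have X ~ Uniform(a=2, b=22).

The CDF gives us P(X ≤ k).

Using the CDF:
P(X ≤ 16.46) = 0.723000

This means there's approximately a 72.3% chance that X is at most 16.46.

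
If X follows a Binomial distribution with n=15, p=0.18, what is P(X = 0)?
0.050957

We have X ~ Binomial(n=15, p=0.18).

For a Binomial distribution, the PMF gives us the probability of each outcome.

Using the PMF formula:
P(X = 0) = 0.050957

Rounded to 4 decimal places: 0.0510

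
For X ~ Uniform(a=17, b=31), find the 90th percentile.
29.6000

We have X ~ Uniform(a=17, b=31).

We want to find x such that P(X ≤ x) = 0.9.

This is the 90th percentile, which means 90% of values fall below this point.

Using the inverse CDF (quantile function):
x = F⁻¹(0.9) = 29.6000

Verification: P(X ≤ 29.6000) = 0.9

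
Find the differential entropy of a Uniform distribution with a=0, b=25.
3.2189 nats

We have X ~ Uniform(a=0, b=25).

The differential entropy measures the uncertainty or information content of the distribution.

For a Uniform distribution with a=0, b=25:
h(X) = 3.2189 nats

(In bits, this would be 4.6439 bits.)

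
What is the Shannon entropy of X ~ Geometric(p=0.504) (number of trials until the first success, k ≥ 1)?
1.3752 nats

We have X ~ Geometric(p=0.504) (number of trials until the first success, k ≥ 1).

The Shannon entropy measures the uncertainty or information content of the distribution.

For a Geometric distribution with p=0.504 (number of trials until the first success, k ≥ 1):
H(X) = 1.3752 nats

(In bits, this would be 1.9840 bits.)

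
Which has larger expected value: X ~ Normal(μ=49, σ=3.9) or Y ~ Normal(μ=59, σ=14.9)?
Y has larger mean (59.0000 > 49.0000)

Compute the expected value for each distribution:

X ~ Normal(μ=49, σ=3.9):
E[X] = 49.0000

Y ~ Normal(μ=59, σ=14.9):
E[Y] = 59.0000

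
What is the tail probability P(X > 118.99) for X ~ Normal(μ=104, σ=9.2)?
0.051620

We have X ~ Normal(μ=104, σ=9.2).

P(X > 118.99) = 1 - P(X ≤ 118.99)
                = 1 - F(118.99)
                = 1 - 0.948380
                = 0.051620

So there's approximately a 5.2% chance that X exceeds 118.99.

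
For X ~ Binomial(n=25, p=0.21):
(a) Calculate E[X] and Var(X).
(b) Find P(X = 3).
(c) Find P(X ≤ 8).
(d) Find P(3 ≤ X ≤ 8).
(a) E[X] = 5.2500, Var(X) = 4.1475
(b) P(X = 3) = 0.119174
(c) P(X ≤ 8) = 0.938615
(d) P(3 ≤ X ≤ 8) = 0.859048

We have X ~ Binomial(n=25, p=0.21).

(a) Moments:
E[X] = 5.2500
Var(X) = 4.1475
σ = √Var(X) = 2.0365

(b) Point probability using PMF:
P(X = 3) = 0.119174

(c) Cumulative probability using CDF:
P(X ≤ 8) = F(8) = 0.938615

(d) Range probability:
P(3 ≤ X ≤ 8) = P(X ≤ 8) - P(X ≤ 2)
                   = F(8) - F(2)
                   = 0.938615 - 0.079567
                   = 0.859048

This means approximately 85.9% of outcomes fall in the interval [3, 8].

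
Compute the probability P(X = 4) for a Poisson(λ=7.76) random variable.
0.064433

We have X ~ Poisson(λ=7.76).

For a Poisson distribution, the PMF gives us the probability of each outcome.

Using the PMF formula:
P(X = 4) = 0.064433

Rounded to 4 decimal places: 0.0644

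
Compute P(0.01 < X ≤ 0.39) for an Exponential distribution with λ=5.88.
0.841952

We have X ~ Exponential(λ=5.88).

To find P(0.01 < X ≤ 0.39), we use:
P(0.01 < X ≤ 0.39) = P(X ≤ 0.39) - P(X ≤ 0.01)
                 = F(0.39) - F(0.01)
                 = 0.899057 - 0.057105
                 = 0.841952

So there's approximately a 84.2% chance that X falls in this range.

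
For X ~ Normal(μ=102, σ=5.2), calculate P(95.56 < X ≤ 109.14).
0.807363

We have X ~ Normal(μ=102, σ=5.2).

To find P(95.56 < X ≤ 109.14), we use:
P(95.56 < X ≤ 109.14) = P(X ≤ 109.14) - P(X ≤ 95.56)
                 = F(109.14) - F(95.56)
                 = 0.915136 - 0.107772
                 = 0.807363

So there's approximately a 80.7% chance that X falls in this range.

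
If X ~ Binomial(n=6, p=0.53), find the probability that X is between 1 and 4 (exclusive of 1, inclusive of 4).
0.776194

We have X ~ Binomial(n=6, p=0.53).

To find P(1 < X ≤ 4), we use:
P(1 < X ≤ 4) = P(X ≤ 4) - P(X ≤ 1)
                 = F(4) - F(1)
                 = 0.859905 - 0.083711
                 = 0.776194

So there's approximately a 77.6% chance that X falls in this range.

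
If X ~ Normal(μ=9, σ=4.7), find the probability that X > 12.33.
0.239314

We have X ~ Normal(μ=9, σ=4.7).

P(X > 12.33) = 1 - P(X ≤ 12.33)
                = 1 - F(12.33)
                = 1 - 0.760686
                = 0.239314

So there's approximately a 23.9% chance that X exceeds 12.33.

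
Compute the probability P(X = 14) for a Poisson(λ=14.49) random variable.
0.105105

We have X ~ Poisson(λ=14.49).

For a Poisson distribution, the PMF gives us the probability of each outcome.

Using the PMF formula:
P(X = 14) = 0.105105

Rounded to 4 decimal places: 0.1051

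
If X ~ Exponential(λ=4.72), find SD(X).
0.2119

We have X ~ Exponential(λ=4.72).

For an Exponential distribution with λ=4.72:
σ = √Var(X) = 0.2119

The standard deviation is the square root of the variance.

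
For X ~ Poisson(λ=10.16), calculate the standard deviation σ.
3.1875

We have X ~ Poisson(λ=10.16).

For a Poisson distribution with λ=10.16:
σ = √Var(X) = 3.1875

The standard deviation is the square root of the variance.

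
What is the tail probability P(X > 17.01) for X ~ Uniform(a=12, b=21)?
0.443333

We have X ~ Uniform(a=12, b=21).

P(X > 17.01) = 1 - P(X ≤ 17.01)
                = 1 - F(17.01)
                = 1 - 0.556667
                = 0.443333

So there's approximately a 44.3% chance that X exceeds 17.01.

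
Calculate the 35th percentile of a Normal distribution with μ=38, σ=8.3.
34.8018

We have X ~ Normal(μ=38, σ=8.3).

We want to find x such that P(X ≤ x) = 0.35.

This is the 35th percentile, which means 35% of values fall below this point.

Using the inverse CDF (quantile function):
x = F⁻¹(0.35) = 34.8018

Verification: P(X ≤ 34.8018) = 0.35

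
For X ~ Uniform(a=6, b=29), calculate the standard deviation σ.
6.6395

We have X ~ Uniform(a=6, b=29).

For a Uniform distribution with a=6, b=29:
σ = √Var(X) = 6.6395

The standard deviation is the square root of the variance.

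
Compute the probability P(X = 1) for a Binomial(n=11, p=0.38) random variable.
0.035083

We have X ~ Binomial(n=11, p=0.38).

For a Binomial distribution, the PMF gives us the probability of each outcome.

Using the PMF formula:
P(X = 1) = 0.035083

Rounded to 4 decimal places: 0.0351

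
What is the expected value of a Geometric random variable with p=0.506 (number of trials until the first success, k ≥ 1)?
1.9763

We have X ~ Geometric(p=0.506) (number of trials until the first success, k ≥ 1).

For a Geometric distribution with p=0.506 (number of trials until the first success, k ≥ 1):
E[X] = 1.9763

This is the expected (average) value of X.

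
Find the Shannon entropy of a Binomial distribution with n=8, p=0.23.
1.5617 nats

We have X ~ Binomial(n=8, p=0.23).

The Shannon entropy measures the uncertainty or information content of the distribution.

For a Binomial distribution with n=8, p=0.23:
H(X) = 1.5617 nats

(In bits, this would be 2.2530 bits.)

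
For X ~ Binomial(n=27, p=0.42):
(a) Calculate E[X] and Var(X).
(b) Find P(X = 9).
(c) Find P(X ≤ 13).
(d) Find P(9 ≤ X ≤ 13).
(a) E[X] = 11.3400, Var(X) = 6.5772
(b) P(X = 9) = 0.105154
(c) P(X ≤ 13) = 0.800827
(d) P(9 ≤ X ≤ 13) = 0.667453

We have X ~ Binomial(n=27, p=0.42).

(a) Moments:
E[X] = 11.3400
Var(X) = 6.5772
σ = √Var(X) = 2.5646

(b) Point probability using PMF:
P(X = 9) = 0.105154

(c) Cumulative probability using CDF:
P(X ≤ 13) = F(13) = 0.800827

(d) Range probability:
P(9 ≤ X ≤ 13) = P(X ≤ 13) - P(X ≤ 8)
                   = F(13) - F(8)
                   = 0.800827 - 0.133374
                   = 0.667453

This means approximately 66.7% of outcomes fall in the interval [9, 13].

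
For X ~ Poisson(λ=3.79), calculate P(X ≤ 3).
0.475533

We have X ~ Poisson(λ=3.79).

The CDF gives us P(X ≤ k).

Using the CDF:
P(X ≤ 3) = 0.475533

This means there's approximately a 47.6% chance that X is at most 3.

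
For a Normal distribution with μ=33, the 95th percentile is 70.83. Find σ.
σ = 22.9990

For X ~ Normal(μ, σ), the p-th percentile satisfies x = μ + z_p × σ,
where z_p = Φ⁻¹(p) is the standard normal quantile.

Step 1: z_{0.95} = Φ⁻¹(0.95) = 1.6449

Step 2: Solve for σ:
70.83 = 33 + 1.6449 × σ
σ = (70.83 - 33) / 1.6449
σ = 37.83 / 1.6449
σ = 22.9990

Verification: μ + z × σ = 33 + 1.6449 × 22.9990 = 70.83 ✓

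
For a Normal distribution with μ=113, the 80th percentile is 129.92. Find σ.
σ = 20.1041

For X ~ Normal(μ, σ), the p-th percentile satisfies x = μ + z_p × σ,
where z_p = Φ⁻¹(p) is the standard normal quantile.

Step 1: z_{0.8} = Φ⁻¹(0.8) = 0.8416

Step 2: Solve for σ:
129.92 = 113 + 0.8416 × σ
σ = (129.92 - 113) / 0.8416
σ = 16.92 / 0.8416
σ = 20.1041

Verification: μ + z × σ = 113 + 0.8416 × 20.1041 = 129.92 ✓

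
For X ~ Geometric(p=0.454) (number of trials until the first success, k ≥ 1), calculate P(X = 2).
0.247884

We have X ~ Geometric(p=0.454) (number of trials until the first success, k ≥ 1).

For a Geometric distribution, the PMF gives us the probability of each outcome.

Using the PMF formula:
P(X = 2) = 0.247884

Rounded to 4 decimal places: 0.2479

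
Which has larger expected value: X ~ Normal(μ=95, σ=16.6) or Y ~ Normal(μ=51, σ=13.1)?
X has larger mean (95.0000 > 51.0000)

Compute the expected value for each distribution:

X ~ Normal(μ=95, σ=16.6):
E[X] = 95.0000

Y ~ Normal(μ=51, σ=13.1):
E[Y] = 51.0000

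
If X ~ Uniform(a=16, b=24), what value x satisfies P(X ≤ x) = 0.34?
18.7200

We have X ~ Uniform(a=16, b=24).

We want to find x such that P(X ≤ x) = 0.34.

This is the 34th percentile, which means 34% of values fall below this point.

Using the inverse CDF (quantile function):
x = F⁻¹(0.34) = 18.7200

Verification: P(X ≤ 18.7200) = 0.34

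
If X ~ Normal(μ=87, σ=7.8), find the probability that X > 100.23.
0.044928

We have X ~ Normal(μ=87, σ=7.8).

P(X > 100.23) = 1 - P(X ≤ 100.23)
                = 1 - F(100.23)
                = 1 - 0.955072
                = 0.044928

So there's approximately a 4.5% chance that X exceeds 100.23.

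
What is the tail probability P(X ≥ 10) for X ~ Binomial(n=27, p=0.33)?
0.396319

We have X ~ Binomial(n=27, p=0.33).

For discrete distributions, P(X ≥ 10) = 1 - P(X ≤ 9).

P(X ≤ 9) = 0.603681
P(X ≥ 10) = 1 - 0.603681 = 0.396319

So there's approximately a 39.6% chance that X is at least 10.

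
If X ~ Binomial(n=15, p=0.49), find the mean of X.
7.3500

We have X ~ Binomial(n=15, p=0.49).

For a Binomial distribution with n=15, p=0.49:
E[X] = 7.3500

This is the expected (average) value of X.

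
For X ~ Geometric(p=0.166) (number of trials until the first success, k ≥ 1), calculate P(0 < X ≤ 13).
0.905559

We have X ~ Geometric(p=0.166) (number of trials until the first success, k ≥ 1).

To find P(0 < X ≤ 13), we use:
P(0 < X ≤ 13) = P(X ≤ 13) - P(X ≤ 0)
                 = F(13) - F(0)
                 = 0.905559 - 0.000000
                 = 0.905559

So there's approximately a 90.6% chance that X falls in this range.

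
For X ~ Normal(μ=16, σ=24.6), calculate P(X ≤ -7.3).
0.171780

We have X ~ Normal(μ=16, σ=24.6).

The CDF gives us P(X ≤ k).

Using the CDF:
P(X ≤ -7.3) = 0.171780

This means there's approximately a 17.2% chance that X is at most -7.3.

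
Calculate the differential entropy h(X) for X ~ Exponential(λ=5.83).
-0.7630 nats

We have X ~ Exponential(λ=5.83).

The differential entropy measures the uncertainty or information content of the distribution.

For an Exponential distribution with λ=5.83:
h(X) = -0.7630 nats

(In bits, this would be -1.1008 bits.)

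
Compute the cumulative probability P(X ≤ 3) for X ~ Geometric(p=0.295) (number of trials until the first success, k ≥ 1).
0.649597

We have X ~ Geometric(p=0.295) (number of trials until the first success, k ≥ 1).

The CDF gives us P(X ≤ k).

Using the CDF:
P(X ≤ 3) = 0.649597

This means there's approximately a 65.0% chance that X is at most 3.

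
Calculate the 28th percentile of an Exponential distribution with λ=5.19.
0.0633

We have X ~ Exponential(λ=5.19).

We want to find x such that P(X ≤ x) = 0.28.

This is the 28th percentile, which means 28% of values fall below this point.

Using the inverse CDF (quantile function):
x = F⁻¹(0.28) = 0.0633

Verification: P(X ≤ 0.0633) = 0.28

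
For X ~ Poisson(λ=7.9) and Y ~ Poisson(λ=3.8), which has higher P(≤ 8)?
Y has higher probability (P(Y ≤ 8) = 0.9840 > P(X ≤ 8) = 0.6065)

Compute P(≤ 8) for each distribution:

X ~ Poisson(λ=7.9):
P(X ≤ 8) = 0.6065

Y ~ Poisson(λ=3.8):
P(Y ≤ 8) = 0.9840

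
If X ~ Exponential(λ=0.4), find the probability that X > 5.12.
0.128993

We have X ~ Exponential(λ=0.4).

P(X > 5.12) = 1 - P(X ≤ 5.12)
                = 1 - F(5.12)
                = 1 - 0.871007
                = 0.128993

So there's approximately a 12.9% chance that X exceeds 5.12.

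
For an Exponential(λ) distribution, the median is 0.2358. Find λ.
λ = 2.9396

For X ~ Exponential(λ), the CDF is F(x) = 1 - e^(-λx).
The median m satisfies F(m) = 0.5:
1 - e^(-λm) = 0.5
e^(-λm) = 0.5
λm = ln(2)
m = ln(2) / λ

Given m = 0.2358:
λ = ln(2) / 0.2358 = 0.693147 / 0.2358 = 2.9396

Verification: ln(2) / 2.9396 = 0.2358 ✓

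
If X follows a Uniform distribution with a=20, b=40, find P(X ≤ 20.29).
0.014500

We have X ~ Uniform(a=20, b=40).

The CDF gives us P(X ≤ k).

Using the CDF:
P(X ≤ 20.29) = 0.014500

This means there's approximately a 1.4% chance that X is at most 20.29.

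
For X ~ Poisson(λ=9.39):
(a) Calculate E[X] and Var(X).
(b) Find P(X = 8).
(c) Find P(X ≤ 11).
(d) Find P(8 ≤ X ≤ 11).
(a) E[X] = 9.3900, Var(X) = 9.3900
(b) P(X = 8) = 0.125250
(c) P(X ≤ 11) = 0.763618
(d) P(8 ≤ X ≤ 11) = 0.483382

We have X ~ Poisson(λ=9.39).

(a) Moments:
E[X] = 9.3900
Var(X) = 9.3900
σ = √Var(X) = 3.0643

(b) Point probability using PMF:
P(X = 8) = 0.125250

(c) Cumulative probability using CDF:
P(X ≤ 11) = F(11) = 0.763618

(d) Range probability:
P(8 ≤ X ≤ 11) = P(X ≤ 11) - P(X ≤ 7)
                   = F(11) - F(7)
                   = 0.763618 - 0.280237
                   = 0.483382

This means approximately 48.3% of outcomes fall in the interval [8, 11].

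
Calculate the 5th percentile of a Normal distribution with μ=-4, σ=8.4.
-17.8168

We have X ~ Normal(μ=-4, σ=8.4).

We want to find x such that P(X ≤ x) = 0.05.

This is the 5th percentile, which means 5% of values fall below this point.

Using the inverse CDF (quantile function):
x = F⁻¹(0.05) = -17.8168

Verification: P(X ≤ -17.8168) = 0.05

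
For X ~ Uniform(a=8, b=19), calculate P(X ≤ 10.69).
0.244545

We have X ~ Uniform(a=8, b=19).

The CDF gives us P(X ≤ k).

Using the CDF:
P(X ≤ 10.69) = 0.244545

This means there's approximately a 24.5% chance that X is at most 10.69.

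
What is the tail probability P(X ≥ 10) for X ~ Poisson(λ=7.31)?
0.202277

We have X ~ Poisson(λ=7.31).

For discrete distributions, P(X ≥ 10) = 1 - P(X ≤ 9).

P(X ≤ 9) = 0.797723
P(X ≥ 10) = 1 - 0.797723 = 0.202277

So there's approximately a 20.2% chance that X is at least 10.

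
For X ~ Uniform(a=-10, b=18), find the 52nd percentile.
4.5600

We have X ~ Uniform(a=-10, b=18).

We want to find x such that P(X ≤ x) = 0.52.

This is the 52nd percentile, which means 52% of values fall below this point.

Using the inverse CDF (quantile function):
x = F⁻¹(0.52) = 4.5600

Verification: P(X ≤ 4.5600) = 0.52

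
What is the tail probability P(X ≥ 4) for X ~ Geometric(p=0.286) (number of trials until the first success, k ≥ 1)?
0.363994

We have X ~ Geometric(p=0.286) (number of trials until the first success, k ≥ 1).

For discrete distributions, P(X ≥ 4) = 1 - P(X ≤ 3).

P(X ≤ 3) = 0.636006
P(X ≥ 4) = 1 - 0.636006 = 0.363994

So there's approximately a 36.4% chance that X is at least 4.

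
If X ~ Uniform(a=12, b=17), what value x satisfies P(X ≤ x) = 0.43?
14.1500

We have X ~ Uniform(a=12, b=17).

We want to find x such that P(X ≤ x) = 0.43.

This is the 43rd percentile, which means 43% of values fall below this point.

Using the inverse CDF (quantile function):
x = F⁻¹(0.43) = 14.1500

Verification: P(X ≤ 14.1500) = 0.43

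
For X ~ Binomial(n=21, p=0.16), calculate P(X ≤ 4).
0.762874

We have X ~ Binomial(n=21, p=0.16).

The CDF gives us P(X ≤ k).

Using the CDF:
P(X ≤ 4) = 0.762874

This means there's approximately a 76.3% chance that X is at most 4.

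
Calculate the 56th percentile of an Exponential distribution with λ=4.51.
0.1820

We have X ~ Exponential(λ=4.51).

We want to find x such that P(X ≤ x) = 0.56.

This is the 56th percentile, which means 56% of values fall below this point.

Using the inverse CDF (quantile function):
x = F⁻¹(0.56) = 0.1820

Verification: P(X ≤ 0.1820) = 0.56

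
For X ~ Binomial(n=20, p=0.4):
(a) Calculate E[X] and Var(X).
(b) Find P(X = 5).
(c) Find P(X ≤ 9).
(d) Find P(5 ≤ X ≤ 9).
(a) E[X] = 8.0000, Var(X) = 4.8000
(b) P(X = 5) = 0.074647
(c) P(X ≤ 9) = 0.755337
(d) P(5 ≤ X ≤ 9) = 0.704385

We have X ~ Binomial(n=20, p=0.4).

(a) Moments:
E[X] = 8.0000
Var(X) = 4.8000
σ = √Var(X) = 2.1909

(b) Point probability using PMF:
P(X = 5) = 0.074647

(c) Cumulative probability using CDF:
P(X ≤ 9) = F(9) = 0.755337

(d) Range probability:
P(5 ≤ X ≤ 9) = P(X ≤ 9) - P(X ≤ 4)
                   = F(9) - F(4)
                   = 0.755337 - 0.050952
                   = 0.704385

This means approximately 70.4% of outcomes fall in the interval [5, 9].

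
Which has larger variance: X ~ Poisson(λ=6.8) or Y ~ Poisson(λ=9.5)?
Y has larger variance (9.5000 > 6.8000)

Compute the variance for each distribution:

X ~ Poisson(λ=6.8):
Var(X) = 6.8000

Y ~ Poisson(λ=9.5):
Var(Y) = 9.5000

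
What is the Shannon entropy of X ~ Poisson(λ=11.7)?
2.6413 nats

We have X ~ Poisson(λ=11.7).

The Shannon entropy measures the uncertainty or information content of the distribution.

For a Poisson distribution with λ=11.7:
H(X) = 2.6413 nats

(In bits, this would be 3.8105 bits.)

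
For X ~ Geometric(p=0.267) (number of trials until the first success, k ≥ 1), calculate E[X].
3.7453

We have X ~ Geometric(p=0.267) (number of trials until the first success, k ≥ 1).

For a Geometric distribution with p=0.267 (number of trials until the first success, k ≥ 1):
E[X] = 3.7453

This is the expected (average) value of X.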